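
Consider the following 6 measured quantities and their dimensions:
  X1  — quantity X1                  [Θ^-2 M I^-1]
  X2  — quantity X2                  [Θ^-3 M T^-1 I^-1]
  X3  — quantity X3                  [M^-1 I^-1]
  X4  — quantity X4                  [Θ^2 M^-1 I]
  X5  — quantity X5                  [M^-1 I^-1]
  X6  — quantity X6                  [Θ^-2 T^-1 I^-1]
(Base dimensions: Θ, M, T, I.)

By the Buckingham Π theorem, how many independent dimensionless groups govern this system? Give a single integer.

3

Exponent matrix [Θ,M,T,I] × [X1,X2,X3,X4,X5,X6]:
  Θ: [-2 -3  0  2  0 -2]
  M: [ 1  1 -1 -1 -1  0]
  T: [ 0 -1  0  0  0 -1]
  I: [-1 -1 -1  1 -1 -1]
Row reduction gives pivot columns X1,X2,X3; rank = 3
6 vars − rank 3 = 3 Π groups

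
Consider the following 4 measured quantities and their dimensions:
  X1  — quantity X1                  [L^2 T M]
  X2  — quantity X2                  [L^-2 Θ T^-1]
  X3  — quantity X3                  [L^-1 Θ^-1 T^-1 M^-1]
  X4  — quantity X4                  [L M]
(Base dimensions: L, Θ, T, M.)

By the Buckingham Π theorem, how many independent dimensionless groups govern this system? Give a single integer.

1

Exponent matrix [L,Θ,T,M] × [X1,X2,X3,X4]:
  L: [ 2 -2 -1  1]
  Θ: [ 0  1 -1  0]
  T: [ 1 -1 -1  0]
  M: [ 1  0 -1  1]
RREF → pivots at {X1,X2,X3} ⇒ r = 3
n=4, r=3 ⇒ 1 dimensionless group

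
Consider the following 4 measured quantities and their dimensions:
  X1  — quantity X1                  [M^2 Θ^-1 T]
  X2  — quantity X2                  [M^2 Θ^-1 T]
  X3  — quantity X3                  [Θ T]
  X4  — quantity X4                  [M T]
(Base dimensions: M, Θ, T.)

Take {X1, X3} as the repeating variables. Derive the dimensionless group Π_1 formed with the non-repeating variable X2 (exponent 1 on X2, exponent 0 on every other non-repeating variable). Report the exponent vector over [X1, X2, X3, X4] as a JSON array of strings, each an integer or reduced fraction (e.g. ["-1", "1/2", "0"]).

Exponent matrix [M,Θ,T] × [X1,X2,X3,X4]:
  M: [ 2  2  0  1]
  Θ: [-1 -1  1  0]
  T: [ 1  1  1  1]
Row reduction gives pivot columns X1,X3; rank = 2
Repeat: X1,X3; free: X2,X4
RREF:
  r0: [   1    1    0  1/2]
  r1: [   0    0    1  1/2]
  r2: [   0    0    0    0]
Fix exponent of X2 at 1, X4 at 0; solve each RREF row for its pivot's exponent:
  r0: exp(X1) + (1)·1 = 0 ⇒ exp(X1) = -1
  r1: exp(X3) + (0)·1 = 0 ⇒ exp(X3) = 0
Π_1 = X1^-1 · X2

["-1", "1", "0", "0"]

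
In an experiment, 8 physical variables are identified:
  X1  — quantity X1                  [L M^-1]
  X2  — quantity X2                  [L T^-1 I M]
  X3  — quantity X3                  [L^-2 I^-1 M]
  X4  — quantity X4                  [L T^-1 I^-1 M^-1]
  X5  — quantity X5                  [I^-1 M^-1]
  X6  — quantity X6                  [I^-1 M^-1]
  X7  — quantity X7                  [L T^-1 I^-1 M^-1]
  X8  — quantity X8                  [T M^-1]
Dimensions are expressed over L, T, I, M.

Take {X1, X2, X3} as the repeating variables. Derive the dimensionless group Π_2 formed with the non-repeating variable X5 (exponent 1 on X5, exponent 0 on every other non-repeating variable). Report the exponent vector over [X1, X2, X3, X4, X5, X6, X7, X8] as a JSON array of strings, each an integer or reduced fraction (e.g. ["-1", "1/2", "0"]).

Exponent matrix [L,T,I,M] × [X1,X2,X3,X4,X5,X6,X7,X8]:
  L: [ 1  1 -2  1  0  0  1  0]
  T: [ 0 -1  0 -1  0  0 -1  1]
  I: [ 0  1 -1 -1 -1 -1 -1  0]
  M: [-1  1  1 -1 -1 -1 -1 -1]
Row reduction gives pivot columns X1,X2,X3; rank = 3
Pivot set = {X1,X2,X3}, free = {X4,X5,X6,X7,X8}
RREF:
  r0: [   1    0    0    4    2    2    4   -1]
  r1: [   0    1    0    1    0    0    1   -1]
  r2: [   0    0    1    2    1    1    2   -1]
  r3: [   0    0    0    0    0    0    0    0]
Fix exponent of X5 at 1, X4 at 0, X6 at 0, X7 at 0, X8 at 0; solve each RREF row for its pivot's exponent:
  r0: exp(X1) + (2)·1 = 0 ⇒ exp(X1) = -2
  r1: exp(X2) + (0)·1 = 0 ⇒ exp(X2) = 0
  r2: exp(X3) + (1)·1 = 0 ⇒ exp(X3) = -1
Π_2 = X1^-2 · X3^-1 · X5

["-2", "0", "-1", "0", "1", "0", "0", "0"]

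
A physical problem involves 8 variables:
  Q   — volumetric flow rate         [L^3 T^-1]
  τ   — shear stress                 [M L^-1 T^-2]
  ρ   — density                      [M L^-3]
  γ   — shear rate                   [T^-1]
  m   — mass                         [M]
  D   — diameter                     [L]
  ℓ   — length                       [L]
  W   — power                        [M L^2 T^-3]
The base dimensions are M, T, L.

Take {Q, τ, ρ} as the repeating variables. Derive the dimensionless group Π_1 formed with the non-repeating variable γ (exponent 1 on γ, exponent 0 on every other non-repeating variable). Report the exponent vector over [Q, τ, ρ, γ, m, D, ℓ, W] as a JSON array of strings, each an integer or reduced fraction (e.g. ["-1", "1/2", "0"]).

["1/2", "-3/4", "3/4", "1", "0", "0", "0", "0"]

Write exponents as rows M,T,L / cols Q,τ,ρ,γ,m,D,ℓ,W:
  M: [ 0  1  1  0  1  0  0  1]
  T: [-1 -2  0 -1  0  0  0 -3]
  L: [ 3 -1 -3  0  0  1  1  2]
Echelon form has 3 nonzero rows (pivots: Q,τ,ρ)
Repeat: Q,τ,ρ; free: γ,m,D,ℓ,W
RREF:
  r0: [   1    0    0 -1/2  3/2  1/2  1/2    1]
  r1: [   0    1    0  3/4 -3/4 -1/4 -1/4    1]
  r2: [   0    0    1 -3/4  7/4  1/4  1/4    0]
Fix exponent of γ at 1, m at 0, D at 0, ℓ at 0, W at 0; solve each RREF row for its pivot's exponent:
  r0: exp(Q) + (-1/2)·1 = 0 ⇒ exp(Q) = 1/2
  r1: exp(τ) + (3/4)·1 = 0 ⇒ exp(τ) = -3/4
  r2: exp(ρ) + (-3/4)·1 = 0 ⇒ exp(ρ) = 3/4
Π_1 = Q^(1/2) · τ^(-3/4) · ρ^(3/4) · γ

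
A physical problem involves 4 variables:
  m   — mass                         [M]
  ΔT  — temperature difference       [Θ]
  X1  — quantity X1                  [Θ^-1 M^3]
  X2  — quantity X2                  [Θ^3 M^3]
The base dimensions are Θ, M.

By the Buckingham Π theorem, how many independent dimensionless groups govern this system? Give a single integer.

Dimensional matrix (Θ×M by m×ΔT×X1×X2):
  Θ: [ 0  1 -1  3]
  M: [ 1  0  3  3]
Echelon form has 2 nonzero rows (pivots: m,ΔT)
Π count = n − r = 4 − 2 = 2

2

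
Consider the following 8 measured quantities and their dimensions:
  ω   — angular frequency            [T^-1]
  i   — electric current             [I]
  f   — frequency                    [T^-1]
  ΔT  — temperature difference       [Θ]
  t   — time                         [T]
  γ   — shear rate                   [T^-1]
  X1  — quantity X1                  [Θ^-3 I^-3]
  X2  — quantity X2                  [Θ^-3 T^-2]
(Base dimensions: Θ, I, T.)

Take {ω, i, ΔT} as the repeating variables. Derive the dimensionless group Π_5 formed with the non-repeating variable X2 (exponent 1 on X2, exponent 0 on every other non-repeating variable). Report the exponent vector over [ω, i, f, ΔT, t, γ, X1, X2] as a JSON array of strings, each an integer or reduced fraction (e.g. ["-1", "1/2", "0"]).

["-2", "0", "0", "3", "0", "0", "0", "1"]

Write exponents as rows Θ,I,T / cols ω,i,f,ΔT,t,γ,X1,X2:
  Θ: [ 0  0  0  1  0  0 -3 -3]
  I: [ 0  1  0  0  0  0 -3  0]
  T: [-1  0 -1  0  1 -1  0 -2]
Echelon form has 3 nonzero rows (pivots: ω,i,ΔT)
Pivot set = {ω,i,ΔT}, free = {f,t,γ,X1,X2}
RREF:
  r0: [   1    0    1    0   -1    1    0    2]
  r1: [   0    1    0    0    0    0   -3    0]
  r2: [   0    0    0    1    0    0   -3   -3]
Fix exponent of X2 at 1, f at 0, t at 0, γ at 0, X1 at 0; solve each RREF row for its pivot's exponent:
  r0: exp(ω) + (2)·1 = 0 ⇒ exp(ω) = -2
  r1: exp(i) + (0)·1 = 0 ⇒ exp(i) = 0
  r2: exp(ΔT) + (-3)·1 = 0 ⇒ exp(ΔT) = 3
Π_5 = ω^-2 · ΔT^3 · X2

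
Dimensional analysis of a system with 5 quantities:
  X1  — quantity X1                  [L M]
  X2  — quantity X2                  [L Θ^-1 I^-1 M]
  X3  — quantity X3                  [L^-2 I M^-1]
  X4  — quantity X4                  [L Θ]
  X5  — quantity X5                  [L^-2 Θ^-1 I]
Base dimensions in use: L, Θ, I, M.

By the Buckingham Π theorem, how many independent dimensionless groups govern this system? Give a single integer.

2

Exponent matrix [L,Θ,I,M] × [X1,X2,X3,X4,X5]:
  L: [ 1  1 -2  1 -2]
  Θ: [ 0 -1  0  1 -1]
  I: [ 0 -1  1  0  1]
  M: [ 1  1 -1  0  0]
Echelon form has 3 nonzero rows (pivots: X1,X2,X3)
Π count = n − r = 5 − 3 = 2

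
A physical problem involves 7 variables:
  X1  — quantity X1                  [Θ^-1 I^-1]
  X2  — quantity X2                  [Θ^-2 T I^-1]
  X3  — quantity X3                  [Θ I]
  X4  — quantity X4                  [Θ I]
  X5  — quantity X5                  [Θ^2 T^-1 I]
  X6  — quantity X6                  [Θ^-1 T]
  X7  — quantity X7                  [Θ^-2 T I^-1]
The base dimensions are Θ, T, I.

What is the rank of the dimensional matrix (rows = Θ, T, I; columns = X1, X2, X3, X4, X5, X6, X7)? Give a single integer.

2

Exponent matrix [Θ,T,I] × [X1,X2,X3,X4,X5,X6,X7]:
  Θ: [-1 -2  1  1  2 -1 -2]
  T: [ 0  1  0  0 -1  1  1]
  I: [-1 -1  1  1  1  0 -1]
RREF → pivots at {X1,X2} ⇒ r = 2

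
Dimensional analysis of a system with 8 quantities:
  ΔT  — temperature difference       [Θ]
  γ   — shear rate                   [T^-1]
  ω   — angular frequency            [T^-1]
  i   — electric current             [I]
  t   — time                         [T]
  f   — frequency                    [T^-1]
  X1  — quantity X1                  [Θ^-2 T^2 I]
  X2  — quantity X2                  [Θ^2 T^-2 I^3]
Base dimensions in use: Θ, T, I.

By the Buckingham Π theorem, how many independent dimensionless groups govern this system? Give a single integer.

5

Exponent matrix [Θ,T,I] × [ΔT,γ,ω,i,t,f,X1,X2]:
  Θ: [ 1  0  0  0  0  0 -2  2]
  T: [ 0 -1 -1  0  1 -1  2 -2]
  I: [ 0  0  0  1  0  0  1  3]
Row reduction gives pivot columns ΔT,γ,i; rank = 3
n=8, r=3 ⇒ 5 dimensionless groups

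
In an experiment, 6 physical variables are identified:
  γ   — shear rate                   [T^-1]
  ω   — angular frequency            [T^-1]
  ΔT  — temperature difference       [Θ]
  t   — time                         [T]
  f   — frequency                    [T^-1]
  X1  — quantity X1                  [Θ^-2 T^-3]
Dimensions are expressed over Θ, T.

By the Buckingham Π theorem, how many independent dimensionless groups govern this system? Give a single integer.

4

Exponent matrix [Θ,T] × [γ,ω,ΔT,t,f,X1]:
  Θ: [ 0  0  1  0  0 -2]
  T: [-1 -1  0  1 -1 -3]
Row reduction gives pivot columns γ,ΔT; rank = 2
6 vars − rank 2 = 4 Π groups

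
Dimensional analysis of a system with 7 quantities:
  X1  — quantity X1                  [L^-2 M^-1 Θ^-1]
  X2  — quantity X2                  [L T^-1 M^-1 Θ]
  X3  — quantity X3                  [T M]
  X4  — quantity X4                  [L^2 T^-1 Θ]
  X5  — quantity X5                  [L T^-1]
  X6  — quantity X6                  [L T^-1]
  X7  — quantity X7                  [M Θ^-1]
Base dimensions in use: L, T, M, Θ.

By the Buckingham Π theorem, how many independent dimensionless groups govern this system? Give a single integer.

4

Dimensional matrix (L×T×M×Θ by X1×X2×X3×X4×X5×X6×X7):
  L: [-2  1  0  2  1  1  0]
  T: [ 0 -1  1 -1 -1 -1  0]
  M: [-1 -1  1  0  0  0  1]
  Θ: [-1  1  0  1  0  0 -1]
RREF → pivots at {X1,X2,X3} ⇒ r = 3
n=7, r=3 ⇒ 4 dimensionless groups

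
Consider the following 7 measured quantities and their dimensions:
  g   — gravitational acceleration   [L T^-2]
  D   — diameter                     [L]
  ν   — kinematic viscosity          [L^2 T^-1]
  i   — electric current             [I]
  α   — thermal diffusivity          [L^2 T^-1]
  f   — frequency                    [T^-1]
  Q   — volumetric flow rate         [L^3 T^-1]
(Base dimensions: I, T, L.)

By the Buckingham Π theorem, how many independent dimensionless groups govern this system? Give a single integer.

4

Write exponents as rows I,T,L / cols g,D,ν,i,α,f,Q:
  I: [ 0  0  0  1  0  0  0]
  T: [-2  0 -1  0 -1 -1 -1]
  L: [ 1  1  2  0  2  0  3]
Row reduction gives pivot columns g,D,i; rank = 3
n=7, r=3 ⇒ 4 dimensionless groups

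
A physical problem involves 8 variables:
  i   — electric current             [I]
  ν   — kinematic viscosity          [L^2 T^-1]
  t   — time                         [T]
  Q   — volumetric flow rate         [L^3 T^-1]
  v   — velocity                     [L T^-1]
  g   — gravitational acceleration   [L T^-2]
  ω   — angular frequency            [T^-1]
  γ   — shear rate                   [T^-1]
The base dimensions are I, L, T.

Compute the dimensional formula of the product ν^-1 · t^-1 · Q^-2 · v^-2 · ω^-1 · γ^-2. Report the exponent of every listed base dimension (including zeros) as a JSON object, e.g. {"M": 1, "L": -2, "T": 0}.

Exponent matrix [I,L,T] × [i,ν,t,Q,v,g,ω,γ]:
  I: [ 1  0  0  0  0  0  0  0]
  L: [ 0  2  0  3  1  1  0  0]
  T: [ 0 -1  1 -1 -1 -2 -1 -1]
  [I]: (-1)·0+(-1)·0+(-2)·0+(-2)·0+(-1)·0+(-2)·0 = 0
  [L]: (-1)·2+(-1)·0+(-2)·3+(-2)·1+(-1)·0+(-2)·0 = -10
  [T]: (-1)·-1+(-1)·1+(-2)·-1+(-2)·-1+(-1)·-1+(-2)·-1 = 7
⇒ L^-10 T^7

{"I": 0, "L": -10, "T": 7}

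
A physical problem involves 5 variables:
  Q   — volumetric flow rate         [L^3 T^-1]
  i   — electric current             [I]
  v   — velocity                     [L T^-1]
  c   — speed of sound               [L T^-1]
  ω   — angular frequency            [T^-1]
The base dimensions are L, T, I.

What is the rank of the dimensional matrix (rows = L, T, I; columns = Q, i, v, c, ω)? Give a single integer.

Exponent matrix [L,T,I] × [Q,i,v,c,ω]:
  L: [ 3  0  1  1  0]
  T: [-1  0 -1 -1 -1]
  I: [ 0  1  0  0  0]
Echelon form has 3 nonzero rows (pivots: Q,i,v)

3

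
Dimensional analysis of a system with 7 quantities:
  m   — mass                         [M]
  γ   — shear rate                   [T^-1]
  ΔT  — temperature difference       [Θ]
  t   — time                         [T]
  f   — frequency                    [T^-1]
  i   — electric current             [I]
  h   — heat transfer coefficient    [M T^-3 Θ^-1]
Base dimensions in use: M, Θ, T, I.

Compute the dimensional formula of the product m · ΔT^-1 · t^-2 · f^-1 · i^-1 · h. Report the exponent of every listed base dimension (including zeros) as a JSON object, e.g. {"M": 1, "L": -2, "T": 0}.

{"M": 2, "Θ": -2, "T": -4, "I": -1}

Write exponents as rows M,Θ,T,I / cols m,γ,ΔT,t,f,i,h:
  M: [ 1  0  0  0  0  0  1]
  Θ: [ 0  0  1  0  0  0 -1]
  T: [ 0 -1  0  1 -1  0 -3]
  I: [ 0  0  0  0  0  1  0]
  [M]: (1)·1+(-1)·0+(-2)·0+(-1)·0+(-1)·0+(1)·1 = 2
  [Θ]: (1)·0+(-1)·1+(-2)·0+(-1)·0+(-1)·0+(1)·-1 = -2
  [T]: (1)·0+(-1)·0+(-2)·1+(-1)·-1+(-1)·0+(1)·-3 = -4
  [I]: (1)·0+(-1)·0+(-2)·0+(-1)·0+(-1)·1+(1)·0 = -1
⇒ M^2 Θ^-2 T^-4 I^-1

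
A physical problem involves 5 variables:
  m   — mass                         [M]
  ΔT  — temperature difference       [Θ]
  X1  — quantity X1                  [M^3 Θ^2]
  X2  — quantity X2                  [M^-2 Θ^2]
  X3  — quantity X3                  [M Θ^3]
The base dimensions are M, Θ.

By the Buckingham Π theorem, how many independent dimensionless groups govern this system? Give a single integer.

3

Dimensional matrix (M×Θ by m×ΔT×X1×X2×X3):
  M: [ 1  0  3 -2  1]
  Θ: [ 0  1  2  2  3]
Row reduction gives pivot columns m,ΔT; rank = 2
Π count = n − r = 5 − 2 = 3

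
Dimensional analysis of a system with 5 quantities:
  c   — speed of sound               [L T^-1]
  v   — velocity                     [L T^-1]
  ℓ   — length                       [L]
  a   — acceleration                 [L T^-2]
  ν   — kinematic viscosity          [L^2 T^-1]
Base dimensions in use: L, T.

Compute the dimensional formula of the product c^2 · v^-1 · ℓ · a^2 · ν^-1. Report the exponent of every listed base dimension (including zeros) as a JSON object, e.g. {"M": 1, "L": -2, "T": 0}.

Dimensional matrix (L×T by c×v×ℓ×a×ν):
  L: [ 1  1  1  1  2]
  T: [-1 -1  0 -2 -1]
  [L]: (2)·1+(-1)·1+(1)·1+(2)·1+(-1)·2 = 2
  [T]: (2)·-1+(-1)·-1+(1)·0+(2)·-2+(-1)·-1 = -4
⇒ L^2 T^-4

{"L": 2, "T": -4}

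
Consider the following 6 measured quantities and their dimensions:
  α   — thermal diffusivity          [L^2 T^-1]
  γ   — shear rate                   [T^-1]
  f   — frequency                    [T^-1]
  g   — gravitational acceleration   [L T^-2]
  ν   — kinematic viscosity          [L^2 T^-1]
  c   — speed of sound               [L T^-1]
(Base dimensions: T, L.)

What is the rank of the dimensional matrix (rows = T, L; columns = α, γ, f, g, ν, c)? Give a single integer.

2

Exponent matrix [T,L] × [α,γ,f,g,ν,c]:
  T: [-1 -1 -1 -2 -1 -1]
  L: [ 2  0  0  1  2  1]
Row reduction gives pivot columns α,γ; rank = 2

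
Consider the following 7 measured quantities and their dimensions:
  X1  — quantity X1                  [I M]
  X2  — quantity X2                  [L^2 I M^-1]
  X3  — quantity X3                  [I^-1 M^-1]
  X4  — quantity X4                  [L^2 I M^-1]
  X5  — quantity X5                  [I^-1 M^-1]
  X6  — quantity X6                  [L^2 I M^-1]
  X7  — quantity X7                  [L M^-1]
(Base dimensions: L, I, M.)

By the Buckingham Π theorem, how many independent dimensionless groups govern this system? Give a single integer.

Exponent matrix [L,I,M] × [X1,X2,X3,X4,X5,X6,X7]:
  L: [ 0  2  0  2  0  2  1]
  I: [ 1  1 -1  1 -1  1  0]
  M: [ 1 -1 -1 -1 -1 -1 -1]
Row reduction gives pivot columns X1,X2; rank = 2
n=7, r=2 ⇒ 5 dimensionless groups

5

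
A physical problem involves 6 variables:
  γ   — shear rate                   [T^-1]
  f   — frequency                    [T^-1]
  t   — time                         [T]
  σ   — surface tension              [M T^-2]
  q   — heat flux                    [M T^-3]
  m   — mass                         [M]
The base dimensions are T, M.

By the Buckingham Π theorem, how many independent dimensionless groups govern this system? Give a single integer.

Exponent matrix [T,M] × [γ,f,t,σ,q,m]:
  T: [-1 -1  1 -2 -3  0]
  M: [ 0  0  0  1  1  1]
Row reduction gives pivot columns γ,σ; rank = 2
n=6, r=2 ⇒ 4 dimensionless groups

4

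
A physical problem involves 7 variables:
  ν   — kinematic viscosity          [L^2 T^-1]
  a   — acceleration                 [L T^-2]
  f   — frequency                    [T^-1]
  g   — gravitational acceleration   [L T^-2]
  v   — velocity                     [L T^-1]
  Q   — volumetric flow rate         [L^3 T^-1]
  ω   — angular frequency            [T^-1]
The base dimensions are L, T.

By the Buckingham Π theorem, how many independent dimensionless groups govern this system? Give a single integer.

Write exponents as rows L,T / cols ν,a,f,g,v,Q,ω:
  L: [ 2  1  0  1  1  3  0]
  T: [-1 -2 -1 -2 -1 -1 -1]
RREF → pivots at {ν,a} ⇒ r = 2
n=7, r=2 ⇒ 5 dimensionless groups

5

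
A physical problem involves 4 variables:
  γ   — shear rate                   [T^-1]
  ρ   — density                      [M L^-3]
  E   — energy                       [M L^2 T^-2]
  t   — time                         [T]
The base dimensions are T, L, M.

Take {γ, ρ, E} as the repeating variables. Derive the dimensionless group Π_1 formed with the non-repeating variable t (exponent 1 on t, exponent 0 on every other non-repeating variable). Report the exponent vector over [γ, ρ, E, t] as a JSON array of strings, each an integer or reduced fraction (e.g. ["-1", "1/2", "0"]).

Exponent matrix [T,L,M] × [γ,ρ,E,t]:
  T: [-1  0 -2  1]
  L: [ 0 -3  2  0]
  M: [ 0  1  1  0]
Row reduction gives pivot columns γ,ρ,E; rank = 3
Repeat: γ,ρ,E; free: t
RREF:
  r0: [   1    0    0   -1]
  r1: [   0    1    0    0]
  r2: [   0    0    1    0]
Fix exponent of t at 1; solve each RREF row for its pivot's exponent:
  r0: exp(γ) + (-1)·1 = 0 ⇒ exp(γ) = 1
  r1: exp(ρ) + (0)·1 = 0 ⇒ exp(ρ) = 0
  r2: exp(E) + (0)·1 = 0 ⇒ exp(E) = 0
Π_1 = γ · t

["1", "0", "0", "1"]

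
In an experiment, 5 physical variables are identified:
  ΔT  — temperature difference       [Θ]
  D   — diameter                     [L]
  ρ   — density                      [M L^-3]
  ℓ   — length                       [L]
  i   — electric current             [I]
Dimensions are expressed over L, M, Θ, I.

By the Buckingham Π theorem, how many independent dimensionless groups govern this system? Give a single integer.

Exponent matrix [L,M,Θ,I] × [ΔT,D,ρ,ℓ,i]:
  L: [ 0  1 -3  1  0]
  M: [ 0  0  1  0  0]
  Θ: [ 1  0  0  0  0]
  I: [ 0  0  0  0  1]
Echelon form has 4 nonzero rows (pivots: ΔT,D,ρ,i)
n=5, r=4 ⇒ 1 dimensionless group

1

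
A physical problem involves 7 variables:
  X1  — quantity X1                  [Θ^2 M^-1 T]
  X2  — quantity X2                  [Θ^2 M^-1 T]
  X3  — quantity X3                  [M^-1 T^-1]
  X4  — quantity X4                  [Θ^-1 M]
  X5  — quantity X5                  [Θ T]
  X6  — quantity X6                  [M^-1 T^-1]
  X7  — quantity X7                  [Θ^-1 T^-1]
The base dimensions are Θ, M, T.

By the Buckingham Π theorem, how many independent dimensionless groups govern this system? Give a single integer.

Exponent matrix [Θ,M,T] × [X1,X2,X3,X4,X5,X6,X7]:
  Θ: [ 2  2  0 -1  1  0 -1]
  M: [-1 -1 -1  1  0 -1  0]
  T: [ 1  1 -1  0  1 -1 -1]
RREF → pivots at {X1,X3} ⇒ r = 2
Π count = n − r = 7 − 2 = 5

5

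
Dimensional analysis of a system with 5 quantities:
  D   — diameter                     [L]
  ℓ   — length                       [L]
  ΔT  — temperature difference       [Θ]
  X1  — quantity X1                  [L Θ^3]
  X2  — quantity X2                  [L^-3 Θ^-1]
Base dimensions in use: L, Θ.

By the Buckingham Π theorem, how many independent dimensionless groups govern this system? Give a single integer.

3

Write exponents as rows L,Θ / cols D,ℓ,ΔT,X1,X2:
  L: [ 1  1  0  1 -3]
  Θ: [ 0  0  1  3 -1]
Row reduction gives pivot columns D,ΔT; rank = 2
n=5, r=2 ⇒ 3 dimensionless groups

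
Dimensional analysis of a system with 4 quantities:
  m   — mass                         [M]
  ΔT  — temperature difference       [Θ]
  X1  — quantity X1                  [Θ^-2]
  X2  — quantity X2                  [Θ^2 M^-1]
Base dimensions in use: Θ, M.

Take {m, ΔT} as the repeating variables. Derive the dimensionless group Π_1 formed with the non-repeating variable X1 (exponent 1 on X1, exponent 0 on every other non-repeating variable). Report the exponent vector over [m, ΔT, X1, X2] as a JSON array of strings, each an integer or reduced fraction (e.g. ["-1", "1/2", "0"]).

["0", "2", "1", "0"]

Exponent matrix [Θ,M] × [m,ΔT,X1,X2]:
  Θ: [ 0  1 -2  2]
  M: [ 1  0  0 -1]
Row reduction gives pivot columns m,ΔT; rank = 2
Pivot set = {m,ΔT}, free = {X1,X2}
RREF:
  r0: [   1    0    0   -1]
  r1: [   0    1   -2    2]
Fix exponent of X1 at 1, X2 at 0; solve each RREF row for its pivot's exponent:
  r0: exp(m) + (0)·1 = 0 ⇒ exp(m) = 0
  r1: exp(ΔT) + (-2)·1 = 0 ⇒ exp(ΔT) = 2
Π_1 = ΔT^2 · X1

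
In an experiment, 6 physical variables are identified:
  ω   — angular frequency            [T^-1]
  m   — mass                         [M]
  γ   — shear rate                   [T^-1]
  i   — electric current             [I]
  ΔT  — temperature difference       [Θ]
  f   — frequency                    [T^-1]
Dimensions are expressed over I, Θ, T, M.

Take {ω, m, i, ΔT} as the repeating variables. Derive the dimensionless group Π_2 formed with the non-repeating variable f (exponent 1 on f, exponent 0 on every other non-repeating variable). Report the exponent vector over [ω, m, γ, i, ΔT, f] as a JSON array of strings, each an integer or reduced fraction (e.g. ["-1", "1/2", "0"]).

["-1", "0", "0", "0", "0", "1"]

Write exponents as rows I,Θ,T,M / cols ω,m,γ,i,ΔT,f:
  I: [ 0  0  0  1  0  0]
  Θ: [ 0  0  0  0  1  0]
  T: [-1  0 -1  0  0 -1]
  M: [ 0  1  0  0  0  0]
Row reduction gives pivot columns ω,m,i,ΔT; rank = 4
Repeat: ω,m,i,ΔT; free: γ,f
RREF:
  r0: [   1    0    1    0    0    1]
  r1: [   0    1    0    0    0    0]
  r2: [   0    0    0    1    0    0]
  r3: [   0    0    0    0    1    0]
Fix exponent of f at 1, γ at 0; solve each RREF row for its pivot's exponent:
  r0: exp(ω) + (1)·1 = 0 ⇒ exp(ω) = -1
  r1: exp(m) + (0)·1 = 0 ⇒ exp(m) = 0
  r2: exp(i) + (0)·1 = 0 ⇒ exp(i) = 0
  r3: exp(ΔT) + (0)·1 = 0 ⇒ exp(ΔT) = 0
Π_2 = ω^-1 · f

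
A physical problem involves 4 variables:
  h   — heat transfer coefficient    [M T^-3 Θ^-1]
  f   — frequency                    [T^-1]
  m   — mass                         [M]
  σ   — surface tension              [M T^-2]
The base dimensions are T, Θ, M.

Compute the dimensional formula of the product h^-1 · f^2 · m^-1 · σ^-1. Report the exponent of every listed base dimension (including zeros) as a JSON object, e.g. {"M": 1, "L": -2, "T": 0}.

Write exponents as rows T,Θ,M / cols h,f,m,σ:
  T: [-3 -1  0 -2]
  Θ: [-1  0  0  0]
  M: [ 1  0  1  1]
  [T]: (-1)·-3+(2)·-1+(-1)·0+(-1)·-2 = 3
  [Θ]: (-1)·-1+(2)·0+(-1)·0+(-1)·0 = 1
  [M]: (-1)·1+(2)·0+(-1)·1+(-1)·1 = -3
⇒ T^3 Θ M^-3

{"T": 3, "Θ": 1, "M": -3}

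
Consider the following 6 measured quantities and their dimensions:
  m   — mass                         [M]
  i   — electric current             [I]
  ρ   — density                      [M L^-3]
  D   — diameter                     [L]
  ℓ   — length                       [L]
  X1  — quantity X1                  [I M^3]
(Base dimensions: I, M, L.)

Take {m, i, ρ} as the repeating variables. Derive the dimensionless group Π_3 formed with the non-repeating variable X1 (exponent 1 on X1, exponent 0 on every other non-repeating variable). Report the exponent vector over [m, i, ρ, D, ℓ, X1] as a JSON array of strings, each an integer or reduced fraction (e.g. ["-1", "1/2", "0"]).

Dimensional matrix (I×M×L by m×i×ρ×D×ℓ×X1):
  I: [ 0  1  0  0  0  1]
  M: [ 1  0  1  0  0  3]
  L: [ 0  0 -3  1  1  0]
Echelon form has 3 nonzero rows (pivots: m,i,ρ)
Pivot set = {m,i,ρ}, free = {D,ℓ,X1}
RREF:
  r0: [   1    0    0  1/3  1/3    3]
  r1: [   0    1    0    0    0    1]
  r2: [   0    0    1 -1/3 -1/3    0]
Fix exponent of X1 at 1, D at 0, ℓ at 0; solve each RREF row for its pivot's exponent:
  r0: exp(m) + (3)·1 = 0 ⇒ exp(m) = -3
  r1: exp(i) + (1)·1 = 0 ⇒ exp(i) = -1
  r2: exp(ρ) + (0)·1 = 0 ⇒ exp(ρ) = 0
Π_3 = m^-3 · i^-1 · X1

["-3", "-1", "0", "0", "0", "1"]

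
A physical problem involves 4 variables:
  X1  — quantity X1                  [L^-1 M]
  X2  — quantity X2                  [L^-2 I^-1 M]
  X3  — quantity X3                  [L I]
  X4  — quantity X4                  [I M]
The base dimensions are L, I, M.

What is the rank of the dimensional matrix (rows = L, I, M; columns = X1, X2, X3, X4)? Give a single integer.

2

Write exponents as rows L,I,M / cols X1,X2,X3,X4:
  L: [-1 -2  1  0]
  I: [ 0 -1  1  1]
  M: [ 1  1  0  1]
Echelon form has 2 nonzero rows (pivots: X1,X2)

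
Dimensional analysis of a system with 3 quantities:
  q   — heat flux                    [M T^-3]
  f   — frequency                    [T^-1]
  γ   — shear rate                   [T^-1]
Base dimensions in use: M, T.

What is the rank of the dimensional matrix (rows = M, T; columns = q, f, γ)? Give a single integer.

2

Write exponents as rows M,T / cols q,f,γ:
  M: [ 1  0  0]
  T: [-3 -1 -1]
Row reduction gives pivot columns q,f; rank = 2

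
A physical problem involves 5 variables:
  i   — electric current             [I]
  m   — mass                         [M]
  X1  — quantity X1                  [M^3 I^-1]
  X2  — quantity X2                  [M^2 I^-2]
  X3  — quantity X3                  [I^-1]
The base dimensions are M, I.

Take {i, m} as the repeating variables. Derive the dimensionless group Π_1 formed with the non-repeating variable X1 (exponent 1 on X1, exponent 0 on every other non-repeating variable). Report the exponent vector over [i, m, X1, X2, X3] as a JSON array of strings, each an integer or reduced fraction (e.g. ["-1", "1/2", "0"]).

["1", "-3", "1", "0", "0"]

Write exponents as rows M,I / cols i,m,X1,X2,X3:
  M: [ 0  1  3  2  0]
  I: [ 1  0 -1 -2 -1]
RREF → pivots at {i,m} ⇒ r = 2
Pivot set = {i,m}, free = {X1,X2,X3}
RREF:
  r0: [   1    0   -1   -2   -1]
  r1: [   0    1    3    2    0]
Fix exponent of X1 at 1, X2 at 0, X3 at 0; solve each RREF row for its pivot's exponent:
  r0: exp(i) + (-1)·1 = 0 ⇒ exp(i) = 1
  r1: exp(m) + (3)·1 = 0 ⇒ exp(m) = -3
Π_1 = i · m^-3 · X1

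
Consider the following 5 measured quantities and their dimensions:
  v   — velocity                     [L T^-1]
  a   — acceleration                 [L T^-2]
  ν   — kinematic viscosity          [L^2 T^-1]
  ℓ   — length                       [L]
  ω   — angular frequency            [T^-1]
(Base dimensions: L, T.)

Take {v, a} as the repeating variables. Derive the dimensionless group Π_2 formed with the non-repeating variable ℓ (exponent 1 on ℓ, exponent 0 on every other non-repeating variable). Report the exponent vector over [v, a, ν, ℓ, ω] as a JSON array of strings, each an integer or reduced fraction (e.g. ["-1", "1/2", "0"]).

["-2", "1", "0", "1", "0"]

Write exponents as rows L,T / cols v,a,ν,ℓ,ω:
  L: [ 1  1  2  1  0]
  T: [-1 -2 -1  0 -1]
RREF → pivots at {v,a} ⇒ r = 2
Repeat: v,a; free: ν,ℓ,ω
RREF:
  r0: [   1    0    3    2   -1]
  r1: [   0    1   -1   -1    1]
Fix exponent of ℓ at 1, ν at 0, ω at 0; solve each RREF row for its pivot's exponent:
  r0: exp(v) + (2)·1 = 0 ⇒ exp(v) = -2
  r1: exp(a) + (-1)·1 = 0 ⇒ exp(a) = 1
Π_2 = v^-2 · a · ℓ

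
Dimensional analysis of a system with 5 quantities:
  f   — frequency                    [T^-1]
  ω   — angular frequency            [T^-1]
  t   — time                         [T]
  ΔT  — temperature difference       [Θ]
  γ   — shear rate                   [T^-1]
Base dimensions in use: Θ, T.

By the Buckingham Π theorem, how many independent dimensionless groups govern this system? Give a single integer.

3

Exponent matrix [Θ,T] × [f,ω,t,ΔT,γ]:
  Θ: [ 0  0  0  1  0]
  T: [-1 -1  1  0 -1]
Echelon form has 2 nonzero rows (pivots: f,ΔT)
n=5, r=2 ⇒ 3 dimensionless groups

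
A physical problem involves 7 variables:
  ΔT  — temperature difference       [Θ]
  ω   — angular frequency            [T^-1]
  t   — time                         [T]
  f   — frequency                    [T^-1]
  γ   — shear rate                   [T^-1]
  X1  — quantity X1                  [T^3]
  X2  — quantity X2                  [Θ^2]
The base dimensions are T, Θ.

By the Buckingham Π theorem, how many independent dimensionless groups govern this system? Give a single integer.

Exponent matrix [T,Θ] × [ΔT,ω,t,f,γ,X1,X2]:
  T: [ 0 -1  1 -1 -1  3  0]
  Θ: [ 1  0  0  0  0  0  2]
Echelon form has 2 nonzero rows (pivots: ΔT,ω)
Π count = n − r = 7 − 2 = 5

5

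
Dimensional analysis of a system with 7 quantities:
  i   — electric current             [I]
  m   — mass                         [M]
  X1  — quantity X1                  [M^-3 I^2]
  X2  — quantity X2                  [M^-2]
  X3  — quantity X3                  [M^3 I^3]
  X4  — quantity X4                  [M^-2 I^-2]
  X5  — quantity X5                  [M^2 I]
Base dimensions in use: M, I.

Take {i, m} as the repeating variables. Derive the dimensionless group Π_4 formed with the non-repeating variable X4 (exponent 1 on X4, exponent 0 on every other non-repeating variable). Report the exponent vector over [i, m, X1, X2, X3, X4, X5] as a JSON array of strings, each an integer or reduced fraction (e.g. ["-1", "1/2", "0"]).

Exponent matrix [M,I] × [i,m,X1,X2,X3,X4,X5]:
  M: [ 0  1 -3 -2  3 -2  2]
  I: [ 1  0  2  0  3 -2  1]
Echelon form has 2 nonzero rows (pivots: i,m)
Pivot set = {i,m}, free = {X1,X2,X3,X4,X5}
RREF:
  r0: [   1    0    2    0    3   -2    1]
  r1: [   0    1   -3   -2    3   -2    2]
Fix exponent of X4 at 1, X1 at 0, X2 at 0, X3 at 0, X5 at 0; solve each RREF row for its pivot's exponent:
  r0: exp(i) + (-2)·1 = 0 ⇒ exp(i) = 2
  r1: exp(m) + (-2)·1 = 0 ⇒ exp(m) = 2
Π_4 = i^2 · m^2 · X4

["2", "2", "0", "0", "0", "1", "0"]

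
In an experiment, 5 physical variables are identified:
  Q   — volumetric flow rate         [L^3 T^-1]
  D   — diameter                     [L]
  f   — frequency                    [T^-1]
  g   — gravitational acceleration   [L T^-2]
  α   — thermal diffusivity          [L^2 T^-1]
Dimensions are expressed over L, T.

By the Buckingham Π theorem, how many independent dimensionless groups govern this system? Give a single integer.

3

Exponent matrix [L,T] × [Q,D,f,g,α]:
  L: [ 3  1  0  1  2]
  T: [-1  0 -1 -2 -1]
Echelon form has 2 nonzero rows (pivots: Q,D)
n=5, r=2 ⇒ 3 dimensionless groups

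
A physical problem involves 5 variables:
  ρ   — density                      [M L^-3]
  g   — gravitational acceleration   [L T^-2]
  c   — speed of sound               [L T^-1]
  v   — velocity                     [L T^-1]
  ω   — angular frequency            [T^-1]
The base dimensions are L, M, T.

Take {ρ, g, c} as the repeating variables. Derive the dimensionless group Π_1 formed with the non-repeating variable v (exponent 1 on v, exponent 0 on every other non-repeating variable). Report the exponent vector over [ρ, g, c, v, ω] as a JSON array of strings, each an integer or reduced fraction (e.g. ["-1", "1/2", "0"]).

["0", "0", "-1", "1", "0"]

Dimensional matrix (L×M×T by ρ×g×c×v×ω):
  L: [-3  1  1  1  0]
  M: [ 1  0  0  0  0]
  T: [ 0 -2 -1 -1 -1]
Row reduction gives pivot columns ρ,g,c; rank = 3
Pivot set = {ρ,g,c}, free = {v,ω}
RREF:
  r0: [   1    0    0    0    0]
  r1: [   0    1    0    0    1]
  r2: [   0    0    1    1   -1]
Fix exponent of v at 1, ω at 0; solve each RREF row for its pivot's exponent:
  r0: exp(ρ) + (0)·1 = 0 ⇒ exp(ρ) = 0
  r1: exp(g) + (0)·1 = 0 ⇒ exp(g) = 0
  r2: exp(c) + (1)·1 = 0 ⇒ exp(c) = -1
Π_1 = c^-1 · v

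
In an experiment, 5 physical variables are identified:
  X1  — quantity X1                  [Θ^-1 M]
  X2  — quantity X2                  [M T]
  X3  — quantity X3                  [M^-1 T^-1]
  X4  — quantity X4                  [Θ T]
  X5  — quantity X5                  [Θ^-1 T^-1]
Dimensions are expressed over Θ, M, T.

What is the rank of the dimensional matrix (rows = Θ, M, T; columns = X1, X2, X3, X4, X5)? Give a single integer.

2

Dimensional matrix (Θ×M×T by X1×X2×X3×X4×X5):
  Θ: [-1  0  0  1 -1]
  M: [ 1  1 -1  0  0]
  T: [ 0  1 -1  1 -1]
Row reduction gives pivot columns X1,X2; rank = 2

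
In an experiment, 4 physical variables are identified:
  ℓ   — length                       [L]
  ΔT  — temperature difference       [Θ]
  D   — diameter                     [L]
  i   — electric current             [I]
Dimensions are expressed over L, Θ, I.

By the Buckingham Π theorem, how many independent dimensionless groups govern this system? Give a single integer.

Dimensional matrix (L×Θ×I by ℓ×ΔT×D×i):
  L: [ 1  0  1  0]
  Θ: [ 0  1  0  0]
  I: [ 0  0  0  1]
Echelon form has 3 nonzero rows (pivots: ℓ,ΔT,i)
4 vars − rank 3 = 1 Π group

1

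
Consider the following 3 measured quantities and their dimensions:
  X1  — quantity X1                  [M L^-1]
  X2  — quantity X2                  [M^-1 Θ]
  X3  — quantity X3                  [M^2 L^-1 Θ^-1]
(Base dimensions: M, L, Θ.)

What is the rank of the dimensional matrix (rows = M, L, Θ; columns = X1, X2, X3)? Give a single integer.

2

Exponent matrix [M,L,Θ] × [X1,X2,X3]:
  M: [ 1 -1  2]
  L: [-1  0 -1]
  Θ: [ 0  1 -1]
RREF → pivots at {X1,X2} ⇒ r = 2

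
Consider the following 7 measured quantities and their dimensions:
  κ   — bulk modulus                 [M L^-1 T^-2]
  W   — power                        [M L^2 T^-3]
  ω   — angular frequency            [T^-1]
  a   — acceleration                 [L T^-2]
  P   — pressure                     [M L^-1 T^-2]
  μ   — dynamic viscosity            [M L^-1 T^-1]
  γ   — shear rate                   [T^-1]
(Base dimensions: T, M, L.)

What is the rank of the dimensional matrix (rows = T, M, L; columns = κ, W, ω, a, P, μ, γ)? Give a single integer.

3

Write exponents as rows T,M,L / cols κ,W,ω,a,P,μ,γ:
  T: [-2 -3 -1 -2 -2 -1 -1]
  M: [ 1  1  0  0  1  1  0]
  L: [-1  2  0  1 -1 -1  0]
Row reduction gives pivot columns κ,W,ω; rank = 3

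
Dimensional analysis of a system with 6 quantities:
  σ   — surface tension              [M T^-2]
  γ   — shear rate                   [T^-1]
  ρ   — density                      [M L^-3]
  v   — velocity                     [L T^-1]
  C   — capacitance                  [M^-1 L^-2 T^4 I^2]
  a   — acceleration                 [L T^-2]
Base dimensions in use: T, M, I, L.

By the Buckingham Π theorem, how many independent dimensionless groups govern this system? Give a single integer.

2

Exponent matrix [T,M,I,L] × [σ,γ,ρ,v,C,a]:
  T: [-2 -1  0 -1  4 -2]
  M: [ 1  0  1  0 -1  0]
  I: [ 0  0  0  0  2  0]
  L: [ 0  0 -3  1 -2  1]
Row reduction gives pivot columns σ,γ,ρ,C; rank = 4
n=6, r=4 ⇒ 2 dimensionless groups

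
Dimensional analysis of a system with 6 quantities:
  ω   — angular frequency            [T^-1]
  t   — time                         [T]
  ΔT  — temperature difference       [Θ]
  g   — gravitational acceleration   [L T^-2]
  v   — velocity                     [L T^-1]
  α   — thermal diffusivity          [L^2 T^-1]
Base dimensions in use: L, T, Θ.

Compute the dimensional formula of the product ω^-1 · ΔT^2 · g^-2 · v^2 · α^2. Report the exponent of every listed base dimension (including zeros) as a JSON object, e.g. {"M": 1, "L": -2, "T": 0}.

Write exponents as rows L,T,Θ / cols ω,t,ΔT,g,v,α:
  L: [ 0  0  0  1  1  2]
  T: [-1  1  0 -2 -1 -1]
  Θ: [ 0  0  1  0  0  0]
  [L]: (-1)·0+(2)·0+(-2)·1+(2)·1+(2)·2 = 4
  [T]: (-1)·-1+(2)·0+(-2)·-2+(2)·-1+(2)·-1 = 1
  [Θ]: (-1)·0+(2)·1+(-2)·0+(2)·0+(2)·0 = 2
⇒ L^4 T Θ^2

{"L": 4, "T": 1, "Θ": 2}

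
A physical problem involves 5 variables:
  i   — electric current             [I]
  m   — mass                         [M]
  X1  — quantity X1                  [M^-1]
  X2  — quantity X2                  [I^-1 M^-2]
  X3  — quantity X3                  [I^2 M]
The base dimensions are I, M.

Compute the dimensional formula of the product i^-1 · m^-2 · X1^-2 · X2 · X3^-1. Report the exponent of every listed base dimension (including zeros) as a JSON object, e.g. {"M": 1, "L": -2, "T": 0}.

Dimensional matrix (I×M by i×m×X1×X2×X3):
  I: [ 1  0  0 -1  2]
  M: [ 0  1 -1 -2  1]
  [I]: (-1)·1+(-2)·0+(-2)·0+(1)·-1+(-1)·2 = -4
  [M]: (-1)·0+(-2)·1+(-2)·-1+(1)·-2+(-1)·1 = -3
⇒ I^-4 M^-3

{"I": -4, "M": -3}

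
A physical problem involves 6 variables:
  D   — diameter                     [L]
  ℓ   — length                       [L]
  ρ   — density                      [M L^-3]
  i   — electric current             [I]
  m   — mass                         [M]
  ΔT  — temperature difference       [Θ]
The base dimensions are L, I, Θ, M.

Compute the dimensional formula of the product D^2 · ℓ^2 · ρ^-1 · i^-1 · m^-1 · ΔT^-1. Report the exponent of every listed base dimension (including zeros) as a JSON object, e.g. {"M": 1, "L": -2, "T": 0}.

{"L": 7, "I": -1, "Θ": -1, "M": -2}

Dimensional matrix (L×I×Θ×M by D×ℓ×ρ×i×m×ΔT):
  L: [ 1  1 -3  0  0  0]
  I: [ 0  0  0  1  0  0]
  Θ: [ 0  0  0  0  0  1]
  M: [ 0  0  1  0  1  0]
  [L]: (2)·1+(2)·1+(-1)·-3+(-1)·0+(-1)·0+(-1)·0 = 7
  [I]: (2)·0+(2)·0+(-1)·0+(-1)·1+(-1)·0+(-1)·0 = -1
  [Θ]: (2)·0+(2)·0+(-1)·0+(-1)·0+(-1)·0+(-1)·1 = -1
  [M]: (2)·0+(2)·0+(-1)·1+(-1)·0+(-1)·1+(-1)·0 = -2
⇒ L^7 I^-1 Θ^-1 M^-2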